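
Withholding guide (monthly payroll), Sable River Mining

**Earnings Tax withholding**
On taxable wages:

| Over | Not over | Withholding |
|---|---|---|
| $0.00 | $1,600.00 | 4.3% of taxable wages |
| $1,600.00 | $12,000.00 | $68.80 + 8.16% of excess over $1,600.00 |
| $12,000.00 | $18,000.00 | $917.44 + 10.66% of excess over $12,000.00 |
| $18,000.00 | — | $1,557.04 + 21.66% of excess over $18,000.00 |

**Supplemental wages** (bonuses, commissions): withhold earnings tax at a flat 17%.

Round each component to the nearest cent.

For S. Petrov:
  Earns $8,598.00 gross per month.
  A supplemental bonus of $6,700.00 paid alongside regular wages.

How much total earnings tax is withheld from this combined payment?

Earnings Tax: taxable = $8,598.00
  $68.80 + 8.16% × ($8,598.00 − $1,600.00) = $68.80 + 8.16% × $6,998.00 = $639.84
Supplemental (17% flat on bonus): 17% × $6,700.00 = $1,139.00
Total earnings tax: $639.84 + $1,139.00 = $1,778.84

$1,778.84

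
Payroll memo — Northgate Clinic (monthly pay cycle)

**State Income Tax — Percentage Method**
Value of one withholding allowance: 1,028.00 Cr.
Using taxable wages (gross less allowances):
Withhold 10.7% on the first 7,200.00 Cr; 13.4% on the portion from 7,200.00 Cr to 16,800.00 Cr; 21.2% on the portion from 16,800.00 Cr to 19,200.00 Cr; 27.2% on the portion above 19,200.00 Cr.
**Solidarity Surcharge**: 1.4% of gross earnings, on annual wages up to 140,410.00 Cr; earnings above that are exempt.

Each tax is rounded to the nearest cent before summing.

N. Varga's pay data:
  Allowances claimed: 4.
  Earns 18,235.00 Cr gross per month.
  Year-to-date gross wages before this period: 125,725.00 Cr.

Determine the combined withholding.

1,903.67 Cr

State Income Tax: taxable = 18,235.00 Cr − 4×1,028.00 Cr = 14,123.00 Cr
  770.40 Cr + 13.4% × (14,123.00 Cr − 7,200.00 Cr) = 770.40 Cr + 13.4% × 6,923.00 Cr = 1,698.08 Cr
Solidarity Surcharge: cap 140,410.00 Cr − YTD 125,725.00 Cr = 14,685.00 Cr subject; 1.4% × 14,685.00 Cr = 205.59 Cr
Total: 1,698.08 Cr + 205.59 Cr = 1,903.67 Cr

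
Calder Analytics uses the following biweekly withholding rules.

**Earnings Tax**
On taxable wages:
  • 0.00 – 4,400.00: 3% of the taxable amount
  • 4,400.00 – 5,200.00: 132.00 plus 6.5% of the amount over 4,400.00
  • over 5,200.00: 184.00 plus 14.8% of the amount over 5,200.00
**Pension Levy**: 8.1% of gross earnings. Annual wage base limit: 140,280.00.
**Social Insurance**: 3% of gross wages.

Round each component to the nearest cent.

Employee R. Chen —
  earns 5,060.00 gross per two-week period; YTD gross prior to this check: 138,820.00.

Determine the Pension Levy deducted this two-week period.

118.26

Pension Levy: cap 140,280.00 − YTD 138,820.00 = 1,460.00 subject; 8.1% × 1,460.00 = 118.26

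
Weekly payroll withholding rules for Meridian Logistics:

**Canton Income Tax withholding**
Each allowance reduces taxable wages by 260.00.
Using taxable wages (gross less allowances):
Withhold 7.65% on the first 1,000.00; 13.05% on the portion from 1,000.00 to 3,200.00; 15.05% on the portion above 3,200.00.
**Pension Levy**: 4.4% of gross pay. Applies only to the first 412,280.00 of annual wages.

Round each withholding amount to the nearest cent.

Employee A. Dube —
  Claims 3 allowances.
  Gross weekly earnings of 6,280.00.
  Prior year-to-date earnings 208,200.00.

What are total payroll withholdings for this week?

986.07

Canton Income Tax: taxable = 6,280.00 − 3×260.00 = 5,500.00
  363.60 + 15.05% × (5,500.00 − 3,200.00) = 363.60 + 15.05% × 2,300.00 = 709.75
Pension Levy: 4.4% × 6,280.00 = 276.32
Total: 709.75 + 276.32 = 986.07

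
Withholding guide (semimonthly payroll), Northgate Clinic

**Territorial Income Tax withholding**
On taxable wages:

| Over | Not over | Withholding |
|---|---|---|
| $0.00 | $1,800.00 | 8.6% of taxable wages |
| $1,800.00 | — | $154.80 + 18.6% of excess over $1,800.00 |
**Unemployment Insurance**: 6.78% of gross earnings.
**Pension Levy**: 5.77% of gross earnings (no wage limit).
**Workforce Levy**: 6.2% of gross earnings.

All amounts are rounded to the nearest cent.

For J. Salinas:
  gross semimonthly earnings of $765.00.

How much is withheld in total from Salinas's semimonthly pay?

Territorial Income Tax: taxable = $765.00
  8.6% × $765.00 = $65.79
Unemployment Insurance: 6.78% × $765.00 = $51.87
Pension Levy: 5.77% × $765.00 = $44.14
Workforce Levy: 6.2% × $765.00 = $47.43
Total: $65.79 + $51.87 + $44.14 + $47.43 = $209.23

$209.23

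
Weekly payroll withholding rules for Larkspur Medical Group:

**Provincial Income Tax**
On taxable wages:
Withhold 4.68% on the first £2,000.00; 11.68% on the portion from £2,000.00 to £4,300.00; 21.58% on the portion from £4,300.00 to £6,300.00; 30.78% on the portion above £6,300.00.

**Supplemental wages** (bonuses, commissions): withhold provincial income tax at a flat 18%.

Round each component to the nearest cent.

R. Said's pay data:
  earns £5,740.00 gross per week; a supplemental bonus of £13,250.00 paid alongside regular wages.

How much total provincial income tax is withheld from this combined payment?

£3,057.99

Provincial Income Tax: taxable = £5,740.00
  £362.24 + 21.58% × (£5,740.00 − £4,300.00) = £362.24 + 21.58% × £1,440.00 = £672.99
Supplemental (18% flat on bonus): 18% × £13,250.00 = £2,385.00
Total provincial income tax: £672.99 + £2,385.00 = £3,057.99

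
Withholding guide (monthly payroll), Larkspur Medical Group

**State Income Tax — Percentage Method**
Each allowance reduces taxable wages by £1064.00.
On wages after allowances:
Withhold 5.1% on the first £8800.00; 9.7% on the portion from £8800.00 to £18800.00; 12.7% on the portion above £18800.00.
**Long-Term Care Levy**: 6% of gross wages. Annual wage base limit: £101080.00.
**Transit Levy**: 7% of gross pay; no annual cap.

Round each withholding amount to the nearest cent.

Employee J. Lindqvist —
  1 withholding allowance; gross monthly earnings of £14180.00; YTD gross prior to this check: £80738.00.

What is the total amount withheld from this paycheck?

State Income Tax: taxable = £14180.00 − 1×£1064.00 = £13116.00
  £448.80 + 9.7% × (£13116.00 − £8800.00) = £448.80 + 9.7% × £4316.00 = £867.45
Long-Term Care Levy: 6% × £14180.00 = £850.80
Transit Levy: 7% × £14180.00 = £992.60
Total: £867.45 + £850.80 + £992.60 = £2710.85

£2710.85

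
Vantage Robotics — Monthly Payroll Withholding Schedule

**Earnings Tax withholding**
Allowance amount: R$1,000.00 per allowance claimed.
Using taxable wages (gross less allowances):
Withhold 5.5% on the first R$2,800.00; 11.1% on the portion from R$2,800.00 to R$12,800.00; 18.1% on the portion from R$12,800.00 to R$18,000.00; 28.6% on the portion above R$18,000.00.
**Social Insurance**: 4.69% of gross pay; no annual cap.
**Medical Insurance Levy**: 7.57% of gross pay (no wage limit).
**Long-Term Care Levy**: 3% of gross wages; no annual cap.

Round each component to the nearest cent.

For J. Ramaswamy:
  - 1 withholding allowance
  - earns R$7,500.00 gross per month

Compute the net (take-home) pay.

Earnings Tax: taxable = R$7,500.00 − 1×R$1,000.00 = R$6,500.00
  R$154.00 + 11.1% × (R$6,500.00 − R$2,800.00) = R$154.00 + 11.1% × R$3,700.00 = R$564.70
Social Insurance: 4.69% × R$7,500.00 = R$351.75
Medical Insurance Levy: 7.57% × R$7,500.00 = R$567.75
Long-Term Care Levy: 3% × R$7,500.00 = R$225.00
Total withheld: R$564.70 + R$351.75 + R$567.75 + R$225.00 = R$1,709.20
Net pay: R$7,500.00 − R$1,709.20 = R$5,790.80

R$5,790.80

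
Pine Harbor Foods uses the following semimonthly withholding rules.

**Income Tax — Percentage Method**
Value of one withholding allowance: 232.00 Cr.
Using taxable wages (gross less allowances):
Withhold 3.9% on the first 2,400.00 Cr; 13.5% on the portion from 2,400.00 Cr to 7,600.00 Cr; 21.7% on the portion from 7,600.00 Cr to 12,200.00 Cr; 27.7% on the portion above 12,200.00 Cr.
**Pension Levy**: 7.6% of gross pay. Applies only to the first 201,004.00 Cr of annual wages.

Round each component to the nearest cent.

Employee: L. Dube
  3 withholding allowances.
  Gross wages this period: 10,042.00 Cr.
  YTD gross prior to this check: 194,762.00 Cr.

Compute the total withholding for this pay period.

1,648.87 Cr

Income Tax: taxable = 10,042.00 Cr − 3×232.00 Cr = 9,346.00 Cr
  795.60 Cr + 21.7% × (9,346.00 Cr − 7,600.00 Cr) = 795.60 Cr + 21.7% × 1,746.00 Cr = 1,174.48 Cr
Pension Levy: cap 201,004.00 Cr − YTD 194,762.00 Cr = 6,242.00 Cr subject; 7.6% × 6,242.00 Cr = 474.39 Cr
Total: 1,174.48 Cr + 474.39 Cr = 1,648.87 Cr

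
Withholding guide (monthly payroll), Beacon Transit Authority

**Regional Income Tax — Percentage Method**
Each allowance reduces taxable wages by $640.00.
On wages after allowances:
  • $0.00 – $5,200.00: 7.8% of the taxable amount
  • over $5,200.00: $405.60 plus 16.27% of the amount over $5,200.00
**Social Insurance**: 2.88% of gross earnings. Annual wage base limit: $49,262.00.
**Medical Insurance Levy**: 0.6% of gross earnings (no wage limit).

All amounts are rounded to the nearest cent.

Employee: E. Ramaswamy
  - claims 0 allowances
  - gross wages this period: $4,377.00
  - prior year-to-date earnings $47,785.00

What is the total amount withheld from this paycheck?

Regional Income Tax: taxable = $4,377.00
  7.8% × $4,377.00 = $341.41
Social Insurance: cap $49,262.00 − YTD $47,785.00 = $1,477.00 subject; 2.88% × $1,477.00 = $42.54
Medical Insurance Levy: 0.6% × $4,377.00 = $26.26
Total: $341.41 + $42.54 + $26.26 = $410.21

$410.21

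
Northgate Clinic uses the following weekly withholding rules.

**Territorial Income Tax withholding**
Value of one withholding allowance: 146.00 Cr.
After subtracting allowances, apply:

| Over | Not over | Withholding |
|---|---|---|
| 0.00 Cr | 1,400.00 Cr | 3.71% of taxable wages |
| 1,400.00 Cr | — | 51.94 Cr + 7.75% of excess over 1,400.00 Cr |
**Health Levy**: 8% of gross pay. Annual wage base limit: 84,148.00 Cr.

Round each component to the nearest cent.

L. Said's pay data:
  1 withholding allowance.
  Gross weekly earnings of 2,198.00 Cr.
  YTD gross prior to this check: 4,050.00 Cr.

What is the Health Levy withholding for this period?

175.84 Cr

Health Levy: 8% × 2,198.00 Cr = 175.84 Cr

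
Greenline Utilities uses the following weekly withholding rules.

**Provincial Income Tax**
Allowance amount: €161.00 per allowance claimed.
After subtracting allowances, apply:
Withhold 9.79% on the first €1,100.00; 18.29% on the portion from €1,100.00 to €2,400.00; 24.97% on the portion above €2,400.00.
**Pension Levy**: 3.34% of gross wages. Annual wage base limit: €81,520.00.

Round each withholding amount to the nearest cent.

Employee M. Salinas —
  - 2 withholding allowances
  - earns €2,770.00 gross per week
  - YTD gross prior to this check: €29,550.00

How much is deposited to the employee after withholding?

Provincial Income Tax: taxable = €2,770.00 − 2×€161.00 = €2,448.00
  €345.46 + 24.97% × (€2,448.00 − €2,400.00) = €345.46 + 24.97% × €48.00 = €357.45
Pension Levy: 3.34% × €2,770.00 = €92.52
Total withheld: €357.45 + €92.52 = €449.97
Net pay: €2,770.00 − €449.97 = €2,320.03

€2,320.03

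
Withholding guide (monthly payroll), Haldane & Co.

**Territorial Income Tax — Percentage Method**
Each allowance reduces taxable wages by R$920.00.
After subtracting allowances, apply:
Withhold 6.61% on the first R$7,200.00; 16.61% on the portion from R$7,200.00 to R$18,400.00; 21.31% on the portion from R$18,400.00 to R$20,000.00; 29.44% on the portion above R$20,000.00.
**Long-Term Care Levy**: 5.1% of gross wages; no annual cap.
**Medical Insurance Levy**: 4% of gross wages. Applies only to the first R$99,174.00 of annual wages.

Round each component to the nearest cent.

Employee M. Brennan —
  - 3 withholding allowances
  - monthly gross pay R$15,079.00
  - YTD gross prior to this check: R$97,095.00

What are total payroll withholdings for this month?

R$2,178.38

Territorial Income Tax: taxable = R$15,079.00 − 3×R$920.00 = R$12,319.00
  R$475.92 + 16.61% × (R$12,319.00 − R$7,200.00) = R$475.92 + 16.61% × R$5,119.00 = R$1,326.19
Long-Term Care Levy: 5.1% × R$15,079.00 = R$769.03
Medical Insurance Levy: cap R$99,174.00 − YTD R$97,095.00 = R$2,079.00 subject; 4% × R$2,079.00 = R$83.16
Total: R$1,326.19 + R$769.03 + R$83.16 = R$2,178.38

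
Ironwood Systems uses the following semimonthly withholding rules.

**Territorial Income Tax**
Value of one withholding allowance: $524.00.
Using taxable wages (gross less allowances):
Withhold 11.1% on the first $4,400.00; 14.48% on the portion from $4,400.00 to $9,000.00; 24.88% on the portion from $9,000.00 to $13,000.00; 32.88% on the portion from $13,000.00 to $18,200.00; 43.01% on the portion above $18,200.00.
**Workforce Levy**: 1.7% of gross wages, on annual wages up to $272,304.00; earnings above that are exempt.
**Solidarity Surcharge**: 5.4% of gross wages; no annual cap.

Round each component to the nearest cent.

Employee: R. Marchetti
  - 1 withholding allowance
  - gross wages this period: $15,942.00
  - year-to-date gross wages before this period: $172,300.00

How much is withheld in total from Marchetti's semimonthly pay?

Territorial Income Tax: taxable = $15,942.00 − 1×$524.00 = $15,418.00
  $2,149.68 + 32.88% × ($15,418.00 − $13,000.00) = $2,149.68 + 32.88% × $2,418.00 = $2,944.72
Workforce Levy: 1.7% × $15,942.00 = $271.01
Solidarity Surcharge: 5.4% × $15,942.00 = $860.87
Total: $2,944.72 + $271.01 + $860.87 = $4,076.60

$4,076.60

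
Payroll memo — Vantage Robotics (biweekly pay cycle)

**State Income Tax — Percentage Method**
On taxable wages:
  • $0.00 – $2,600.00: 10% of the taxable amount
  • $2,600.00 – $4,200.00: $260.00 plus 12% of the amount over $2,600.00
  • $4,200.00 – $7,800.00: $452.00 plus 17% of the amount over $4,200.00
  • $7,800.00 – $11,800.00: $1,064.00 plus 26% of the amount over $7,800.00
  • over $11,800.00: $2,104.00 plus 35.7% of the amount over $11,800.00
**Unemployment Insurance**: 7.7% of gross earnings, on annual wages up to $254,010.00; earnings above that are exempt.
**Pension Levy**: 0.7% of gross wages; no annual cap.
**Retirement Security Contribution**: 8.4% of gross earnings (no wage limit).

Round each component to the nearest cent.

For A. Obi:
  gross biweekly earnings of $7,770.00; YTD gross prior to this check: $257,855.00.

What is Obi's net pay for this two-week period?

State Income Tax: taxable = $7,770.00
  $452.00 + 17% × ($7,770.00 − $4,200.00) = $452.00 + 17% × $3,570.00 = $1,058.90
Unemployment Insurance: YTD $257,855.00 ≥ cap $254,010.00 → $0.00
Pension Levy: 0.7% × $7,770.00 = $54.39
Retirement Security Contribution: 8.4% × $7,770.00 = $652.68
Total withheld: $1,058.90 + $0.00 + $54.39 + $652.68 = $1,765.97
Net pay: $7,770.00 − $1,765.97 = $6,004.03

$6,004.03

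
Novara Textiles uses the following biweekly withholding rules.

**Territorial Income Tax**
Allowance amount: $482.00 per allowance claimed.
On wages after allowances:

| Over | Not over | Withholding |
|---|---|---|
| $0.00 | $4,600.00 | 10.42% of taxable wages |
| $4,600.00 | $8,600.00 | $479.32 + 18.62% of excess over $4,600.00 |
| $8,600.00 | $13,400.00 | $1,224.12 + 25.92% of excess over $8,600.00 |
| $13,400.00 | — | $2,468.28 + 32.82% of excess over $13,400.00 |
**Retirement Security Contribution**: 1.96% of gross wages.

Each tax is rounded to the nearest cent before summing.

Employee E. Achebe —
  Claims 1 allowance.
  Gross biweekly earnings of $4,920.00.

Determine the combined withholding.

Territorial Income Tax: taxable = $4,920.00 − 1×$482.00 = $4,438.00
  10.42% × $4,438.00 = $462.44
Retirement Security Contribution: 1.96% × $4,920.00 = $96.43
Total: $462.44 + $96.43 = $558.87

$558.87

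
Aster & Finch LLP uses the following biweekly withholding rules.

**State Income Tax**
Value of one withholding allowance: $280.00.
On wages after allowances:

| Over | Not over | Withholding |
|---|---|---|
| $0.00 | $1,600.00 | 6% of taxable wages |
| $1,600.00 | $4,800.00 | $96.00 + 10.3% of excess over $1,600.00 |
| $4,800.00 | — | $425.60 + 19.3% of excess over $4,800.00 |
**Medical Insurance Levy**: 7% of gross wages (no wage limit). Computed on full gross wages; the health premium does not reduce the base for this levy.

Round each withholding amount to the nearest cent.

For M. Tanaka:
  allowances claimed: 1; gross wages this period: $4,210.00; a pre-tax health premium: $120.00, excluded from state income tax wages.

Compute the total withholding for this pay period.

$618.33

State Income Tax: taxable = $4,210.00 − $120.00 − 1×$280.00 = $3,810.00
  $96.00 + 10.3% × ($3,810.00 − $1,600.00) = $96.00 + 10.3% × $2,210.00 = $323.63
Medical Insurance Levy: 7% × $4,210.00 = $294.70
Total: $323.63 + $294.70 = $618.33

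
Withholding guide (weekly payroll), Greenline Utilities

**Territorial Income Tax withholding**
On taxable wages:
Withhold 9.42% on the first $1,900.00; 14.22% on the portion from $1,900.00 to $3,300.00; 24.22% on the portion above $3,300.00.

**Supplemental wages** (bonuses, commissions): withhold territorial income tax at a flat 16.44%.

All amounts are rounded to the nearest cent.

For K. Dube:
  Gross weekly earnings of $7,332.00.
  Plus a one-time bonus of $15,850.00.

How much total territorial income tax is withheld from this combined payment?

Territorial Income Tax: taxable = $7,332.00
  $378.06 + 24.22% × ($7,332.00 − $3,300.00) = $378.06 + 24.22% × $4,032.00 = $1,354.61
Supplemental (16.44% flat on bonus): 16.44% × $15,850.00 = $2,605.74
Total territorial income tax: $1,354.61 + $2,605.74 = $3,960.35

$3,960.35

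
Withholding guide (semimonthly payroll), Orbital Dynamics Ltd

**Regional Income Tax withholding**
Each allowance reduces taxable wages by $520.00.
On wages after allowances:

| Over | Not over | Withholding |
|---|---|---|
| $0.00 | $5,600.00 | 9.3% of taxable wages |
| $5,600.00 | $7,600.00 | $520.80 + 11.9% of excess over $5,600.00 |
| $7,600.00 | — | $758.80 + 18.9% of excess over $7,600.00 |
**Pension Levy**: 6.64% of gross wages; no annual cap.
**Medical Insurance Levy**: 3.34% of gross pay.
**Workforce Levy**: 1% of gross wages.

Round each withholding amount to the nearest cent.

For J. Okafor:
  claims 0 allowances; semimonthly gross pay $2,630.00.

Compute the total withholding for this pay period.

Regional Income Tax: taxable = $2,630.00
  9.3% × $2,630.00 = $244.59
Pension Levy: 6.64% × $2,630.00 = $174.63
Medical Insurance Levy: 3.34% × $2,630.00 = $87.84
Workforce Levy: 1% × $2,630.00 = $26.30
Total: $244.59 + $174.63 + $87.84 + $26.30 = $533.36

$533.36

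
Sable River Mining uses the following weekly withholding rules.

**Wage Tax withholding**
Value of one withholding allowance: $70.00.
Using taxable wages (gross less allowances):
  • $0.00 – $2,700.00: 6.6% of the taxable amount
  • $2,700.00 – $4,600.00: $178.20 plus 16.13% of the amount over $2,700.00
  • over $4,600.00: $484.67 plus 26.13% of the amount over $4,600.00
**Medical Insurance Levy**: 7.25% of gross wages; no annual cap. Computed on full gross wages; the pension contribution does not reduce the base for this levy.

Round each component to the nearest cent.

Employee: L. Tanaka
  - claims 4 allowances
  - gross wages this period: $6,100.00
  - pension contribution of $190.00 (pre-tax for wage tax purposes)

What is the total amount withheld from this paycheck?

$1,196.06

Wage Tax: taxable = $6,100.00 − $190.00 − 4×$70.00 = $5,630.00
  $484.67 + 26.13% × ($5,630.00 − $4,600.00) = $484.67 + 26.13% × $1,030.00 = $753.81
Medical Insurance Levy: 7.25% × $6,100.00 = $442.25
Total: $753.81 + $442.25 = $1,196.06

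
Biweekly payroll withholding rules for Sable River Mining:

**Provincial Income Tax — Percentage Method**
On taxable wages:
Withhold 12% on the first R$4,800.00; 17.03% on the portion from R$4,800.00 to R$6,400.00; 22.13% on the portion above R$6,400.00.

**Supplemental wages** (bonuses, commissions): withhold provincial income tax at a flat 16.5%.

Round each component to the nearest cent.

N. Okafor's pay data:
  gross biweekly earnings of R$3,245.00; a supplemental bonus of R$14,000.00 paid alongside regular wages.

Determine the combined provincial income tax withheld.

Provincial Income Tax: taxable = R$3,245.00
  12% × R$3,245.00 = R$389.40
Supplemental (16.5% flat on bonus): 16.5% × R$14,000.00 = R$2,310.00
Total provincial income tax: R$389.40 + R$2,310.00 = R$2,699.40

R$2,699.40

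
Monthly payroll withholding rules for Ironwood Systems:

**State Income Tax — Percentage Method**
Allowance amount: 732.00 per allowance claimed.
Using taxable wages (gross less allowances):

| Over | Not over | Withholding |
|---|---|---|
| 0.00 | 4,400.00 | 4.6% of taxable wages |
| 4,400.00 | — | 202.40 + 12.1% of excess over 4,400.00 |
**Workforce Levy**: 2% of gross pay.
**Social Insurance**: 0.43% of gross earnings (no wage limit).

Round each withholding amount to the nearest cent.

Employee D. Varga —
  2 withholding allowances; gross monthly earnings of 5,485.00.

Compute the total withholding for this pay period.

318.26

State Income Tax: taxable = 5,485.00 − 2×732.00 = 4,021.00
  4.6% × 4,021.00 = 184.97
Workforce Levy: 2% × 5,485.00 = 109.70
Social Insurance: 0.43% × 5,485.00 = 23.59
Total: 184.97 + 109.70 + 23.59 = 318.26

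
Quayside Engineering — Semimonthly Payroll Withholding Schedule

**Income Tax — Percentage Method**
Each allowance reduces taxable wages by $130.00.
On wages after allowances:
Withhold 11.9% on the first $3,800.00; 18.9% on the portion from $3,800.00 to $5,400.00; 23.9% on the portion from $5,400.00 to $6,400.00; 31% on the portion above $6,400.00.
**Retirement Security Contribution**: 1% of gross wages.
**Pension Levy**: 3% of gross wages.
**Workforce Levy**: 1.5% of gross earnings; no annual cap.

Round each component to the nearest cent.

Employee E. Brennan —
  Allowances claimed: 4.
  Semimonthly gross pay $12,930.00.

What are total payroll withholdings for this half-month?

$3,567.85

Income Tax: taxable = $12,930.00 − 4×$130.00 = $12,410.00
  $993.60 + 31% × ($12,410.00 − $6,400.00) = $993.60 + 31% × $6,010.00 = $2,856.70
Retirement Security Contribution: 1% × $12,930.00 = $129.30
Pension Levy: 3% × $12,930.00 = $387.90
Workforce Levy: 1.5% × $12,930.00 = $193.95
Total: $2,856.70 + $129.30 + $387.90 + $193.95 = $3,567.85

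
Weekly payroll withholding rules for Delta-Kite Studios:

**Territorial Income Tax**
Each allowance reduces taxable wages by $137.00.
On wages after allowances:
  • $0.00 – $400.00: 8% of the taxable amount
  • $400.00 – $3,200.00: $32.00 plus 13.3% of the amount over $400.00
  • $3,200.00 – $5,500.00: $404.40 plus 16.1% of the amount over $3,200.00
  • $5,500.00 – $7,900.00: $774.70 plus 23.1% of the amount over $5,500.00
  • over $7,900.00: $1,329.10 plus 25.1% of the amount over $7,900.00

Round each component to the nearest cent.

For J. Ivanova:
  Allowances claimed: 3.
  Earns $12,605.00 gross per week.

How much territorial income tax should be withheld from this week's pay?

$2,406.89

Territorial Income Tax: taxable = $12,605.00 − 3×$137.00 = $12,194.00
  $1,329.10 + 25.1% × ($12,194.00 − $7,900.00) = $1,329.10 + 25.1% × $4,294.00 = $2,406.89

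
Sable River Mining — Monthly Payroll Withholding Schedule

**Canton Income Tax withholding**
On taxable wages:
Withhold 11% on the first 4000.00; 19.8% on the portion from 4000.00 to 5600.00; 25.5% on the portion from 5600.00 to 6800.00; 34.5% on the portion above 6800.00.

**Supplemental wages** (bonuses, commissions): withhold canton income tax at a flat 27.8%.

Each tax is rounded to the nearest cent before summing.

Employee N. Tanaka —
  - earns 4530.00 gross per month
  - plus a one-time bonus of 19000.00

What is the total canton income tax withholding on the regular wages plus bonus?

5826.94

Canton Income Tax: taxable = 4530.00
  440.00 + 19.8% × (4530.00 − 4000.00) = 440.00 + 19.8% × 530.00 = 544.94
Supplemental (27.8% flat on bonus): 27.8% × 19000.00 = 5282.00
Total canton income tax: 544.94 + 5282.00 = 5826.94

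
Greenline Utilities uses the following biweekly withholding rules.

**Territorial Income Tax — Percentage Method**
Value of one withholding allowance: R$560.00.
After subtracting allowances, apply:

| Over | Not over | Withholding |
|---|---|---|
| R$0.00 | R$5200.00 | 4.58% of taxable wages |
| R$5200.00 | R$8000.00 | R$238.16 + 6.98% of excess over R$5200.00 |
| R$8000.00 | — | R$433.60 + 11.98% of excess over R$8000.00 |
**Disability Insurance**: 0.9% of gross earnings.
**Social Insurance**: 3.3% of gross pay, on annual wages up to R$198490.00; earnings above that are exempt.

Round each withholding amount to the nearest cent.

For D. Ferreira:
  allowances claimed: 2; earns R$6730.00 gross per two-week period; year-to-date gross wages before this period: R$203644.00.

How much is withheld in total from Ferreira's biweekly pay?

Territorial Income Tax: taxable = R$6730.00 − 2×R$560.00 = R$5610.00
  R$238.16 + 6.98% × (R$5610.00 − R$5200.00) = R$238.16 + 6.98% × R$410.00 = R$266.78
Disability Insurance: 0.9% × R$6730.00 = R$60.57
Social Insurance: YTD R$203644.00 ≥ cap R$198490.00 → R$0.00
Total: R$266.78 + R$60.57 + R$0.00 = R$327.35

R$327.35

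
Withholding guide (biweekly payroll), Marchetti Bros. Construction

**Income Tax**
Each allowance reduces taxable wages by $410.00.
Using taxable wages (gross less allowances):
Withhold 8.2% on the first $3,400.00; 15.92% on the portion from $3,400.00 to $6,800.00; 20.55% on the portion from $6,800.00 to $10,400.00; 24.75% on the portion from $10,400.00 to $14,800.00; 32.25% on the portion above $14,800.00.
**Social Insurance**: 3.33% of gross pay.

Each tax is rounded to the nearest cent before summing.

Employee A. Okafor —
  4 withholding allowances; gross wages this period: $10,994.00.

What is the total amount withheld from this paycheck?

Income Tax: taxable = $10,994.00 − 4×$410.00 = $9,354.00
  $820.08 + 20.55% × ($9,354.00 − $6,800.00) = $820.08 + 20.55% × $2,554.00 = $1,344.93
Social Insurance: 3.33% × $10,994.00 = $366.10
Total: $1,344.93 + $366.10 = $1,711.03

$1,711.03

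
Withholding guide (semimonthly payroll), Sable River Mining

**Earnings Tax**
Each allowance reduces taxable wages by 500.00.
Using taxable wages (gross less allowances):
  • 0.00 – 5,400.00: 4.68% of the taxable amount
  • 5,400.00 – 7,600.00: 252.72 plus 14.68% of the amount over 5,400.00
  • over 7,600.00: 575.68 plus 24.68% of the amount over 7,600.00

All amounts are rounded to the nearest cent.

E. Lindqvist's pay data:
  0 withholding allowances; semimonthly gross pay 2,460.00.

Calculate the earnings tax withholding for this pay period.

Earnings Tax: taxable = 2,460.00
  4.68% × 2,460.00 = 115.13

115.13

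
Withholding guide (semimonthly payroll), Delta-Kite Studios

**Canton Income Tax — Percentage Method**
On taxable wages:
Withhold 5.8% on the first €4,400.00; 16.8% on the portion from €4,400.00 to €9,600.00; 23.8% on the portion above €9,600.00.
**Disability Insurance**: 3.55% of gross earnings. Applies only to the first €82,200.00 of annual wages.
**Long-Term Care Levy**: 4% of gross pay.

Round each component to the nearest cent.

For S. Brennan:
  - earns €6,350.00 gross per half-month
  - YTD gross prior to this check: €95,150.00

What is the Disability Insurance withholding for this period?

Disability Insurance: YTD €95,150.00 ≥ cap €82,200.00 → €0.00

€0.00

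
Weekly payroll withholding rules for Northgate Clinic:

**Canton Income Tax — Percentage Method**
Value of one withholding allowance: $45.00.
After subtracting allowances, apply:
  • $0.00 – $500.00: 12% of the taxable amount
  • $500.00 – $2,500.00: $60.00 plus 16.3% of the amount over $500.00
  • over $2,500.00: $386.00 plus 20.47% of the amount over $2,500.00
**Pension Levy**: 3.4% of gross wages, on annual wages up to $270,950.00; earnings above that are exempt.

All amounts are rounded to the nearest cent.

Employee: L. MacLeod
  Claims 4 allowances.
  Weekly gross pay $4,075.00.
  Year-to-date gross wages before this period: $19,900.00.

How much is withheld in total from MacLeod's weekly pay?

$810.11

Canton Income Tax: taxable = $4,075.00 − 4×$45.00 = $3,895.00
  $386.00 + 20.47% × ($3,895.00 − $2,500.00) = $386.00 + 20.47% × $1,395.00 = $671.56
Pension Levy: 3.4% × $4,075.00 = $138.55
Total: $671.56 + $138.55 = $810.11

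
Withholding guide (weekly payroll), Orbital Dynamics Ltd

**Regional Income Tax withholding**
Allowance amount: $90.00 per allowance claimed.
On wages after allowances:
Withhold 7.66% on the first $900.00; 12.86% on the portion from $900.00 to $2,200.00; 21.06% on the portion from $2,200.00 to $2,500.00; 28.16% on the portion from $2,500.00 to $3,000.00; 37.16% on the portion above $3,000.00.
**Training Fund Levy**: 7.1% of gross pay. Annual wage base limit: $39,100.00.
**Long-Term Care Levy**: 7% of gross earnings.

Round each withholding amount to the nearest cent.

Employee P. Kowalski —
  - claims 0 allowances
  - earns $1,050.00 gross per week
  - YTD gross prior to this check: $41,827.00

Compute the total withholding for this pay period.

Regional Income Tax: taxable = $1,050.00
  $68.94 + 12.86% × ($1,050.00 − $900.00) = $68.94 + 12.86% × $150.00 = $88.23
Training Fund Levy: YTD $41,827.00 ≥ cap $39,100.00 → $0.00
Long-Term Care Levy: 7% × $1,050.00 = $73.50
Total: $88.23 + $0.00 + $73.50 = $161.73

$161.73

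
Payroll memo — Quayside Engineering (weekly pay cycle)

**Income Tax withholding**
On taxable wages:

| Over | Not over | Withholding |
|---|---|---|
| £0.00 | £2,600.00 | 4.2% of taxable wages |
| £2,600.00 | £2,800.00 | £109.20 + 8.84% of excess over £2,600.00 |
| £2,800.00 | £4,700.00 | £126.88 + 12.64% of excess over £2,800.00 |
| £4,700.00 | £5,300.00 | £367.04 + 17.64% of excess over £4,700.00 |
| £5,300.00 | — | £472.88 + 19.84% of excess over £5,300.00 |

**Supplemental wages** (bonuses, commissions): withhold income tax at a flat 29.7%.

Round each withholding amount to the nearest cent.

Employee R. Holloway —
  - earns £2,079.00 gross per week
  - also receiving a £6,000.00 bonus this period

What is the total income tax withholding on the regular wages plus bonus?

£1,869.32

Income Tax: taxable = £2,079.00
  4.2% × £2,079.00 = £87.32
Supplemental (29.7% flat on bonus): 29.7% × £6,000.00 = £1,782.00
Total income tax: £87.32 + £1,782.00 = £1,869.32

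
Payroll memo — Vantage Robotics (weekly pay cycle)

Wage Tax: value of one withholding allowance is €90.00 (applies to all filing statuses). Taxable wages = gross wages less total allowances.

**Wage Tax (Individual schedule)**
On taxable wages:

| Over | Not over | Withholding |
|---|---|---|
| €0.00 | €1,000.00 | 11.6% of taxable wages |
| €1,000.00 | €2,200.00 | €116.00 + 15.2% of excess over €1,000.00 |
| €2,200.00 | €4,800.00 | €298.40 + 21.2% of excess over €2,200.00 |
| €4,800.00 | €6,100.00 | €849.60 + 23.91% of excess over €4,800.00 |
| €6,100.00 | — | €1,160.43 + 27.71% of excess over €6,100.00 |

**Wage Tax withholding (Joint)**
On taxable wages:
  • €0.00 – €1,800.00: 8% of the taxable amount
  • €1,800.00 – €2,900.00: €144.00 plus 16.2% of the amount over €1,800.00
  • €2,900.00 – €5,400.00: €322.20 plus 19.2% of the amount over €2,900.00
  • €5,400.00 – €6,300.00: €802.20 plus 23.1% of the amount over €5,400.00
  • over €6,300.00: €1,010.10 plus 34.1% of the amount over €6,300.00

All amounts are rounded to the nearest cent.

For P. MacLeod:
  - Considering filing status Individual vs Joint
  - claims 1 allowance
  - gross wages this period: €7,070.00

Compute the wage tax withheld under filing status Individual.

Wage Tax (Individual): taxable = €7,070.00 − 1×€90.00 = €6,980.00
  €1,160.43 + 27.71% × (€6,980.00 − €6,100.00) = €1,160.43 + 27.71% × €880.00 = €1,404.28

€1,404.28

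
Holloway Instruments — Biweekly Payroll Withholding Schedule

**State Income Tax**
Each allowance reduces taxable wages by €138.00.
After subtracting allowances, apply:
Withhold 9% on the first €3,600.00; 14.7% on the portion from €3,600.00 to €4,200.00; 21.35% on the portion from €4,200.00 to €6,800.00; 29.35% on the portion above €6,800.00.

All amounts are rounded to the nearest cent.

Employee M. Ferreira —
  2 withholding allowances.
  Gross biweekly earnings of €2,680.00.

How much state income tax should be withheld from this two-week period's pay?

€216.36

State Income Tax: taxable = €2,680.00 − 2×€138.00 = €2,404.00
  9% × €2,404.00 = €216.36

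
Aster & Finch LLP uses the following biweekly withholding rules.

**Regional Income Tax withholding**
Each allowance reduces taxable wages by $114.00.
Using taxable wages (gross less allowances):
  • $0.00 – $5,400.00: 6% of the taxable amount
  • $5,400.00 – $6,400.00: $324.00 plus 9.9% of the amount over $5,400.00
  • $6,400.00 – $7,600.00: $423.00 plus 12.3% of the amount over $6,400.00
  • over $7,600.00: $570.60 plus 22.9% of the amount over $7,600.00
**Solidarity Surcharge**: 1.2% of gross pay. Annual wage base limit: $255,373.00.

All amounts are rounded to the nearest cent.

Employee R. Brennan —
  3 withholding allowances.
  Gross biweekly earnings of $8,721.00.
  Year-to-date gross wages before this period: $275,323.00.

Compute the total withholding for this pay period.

Regional Income Tax: taxable = $8,721.00 − 3×$114.00 = $8,379.00
  $570.60 + 22.9% × ($8,379.00 − $7,600.00) = $570.60 + 22.9% × $779.00 = $748.99
Solidarity Surcharge: YTD $275,323.00 ≥ cap $255,373.00 → $0.00
Total: $748.99 + $0.00 = $748.99

$748.99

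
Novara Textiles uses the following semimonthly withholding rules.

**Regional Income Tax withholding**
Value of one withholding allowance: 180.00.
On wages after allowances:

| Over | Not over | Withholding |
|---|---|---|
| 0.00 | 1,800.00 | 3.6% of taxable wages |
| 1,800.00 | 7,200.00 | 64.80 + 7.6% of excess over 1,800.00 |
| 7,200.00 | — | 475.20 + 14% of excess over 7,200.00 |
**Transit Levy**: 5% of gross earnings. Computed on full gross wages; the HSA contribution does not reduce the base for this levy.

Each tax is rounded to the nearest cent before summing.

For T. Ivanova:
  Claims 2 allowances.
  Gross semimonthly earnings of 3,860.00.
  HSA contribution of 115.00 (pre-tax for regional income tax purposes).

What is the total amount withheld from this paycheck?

378.26

Regional Income Tax: taxable = 3,860.00 − 115.00 − 2×180.00 = 3,385.00
  64.80 + 7.6% × (3,385.00 − 1,800.00) = 64.80 + 7.6% × 1,585.00 = 185.26
Transit Levy: 5% × 3,860.00 = 193.00
Total: 185.26 + 193.00 = 378.26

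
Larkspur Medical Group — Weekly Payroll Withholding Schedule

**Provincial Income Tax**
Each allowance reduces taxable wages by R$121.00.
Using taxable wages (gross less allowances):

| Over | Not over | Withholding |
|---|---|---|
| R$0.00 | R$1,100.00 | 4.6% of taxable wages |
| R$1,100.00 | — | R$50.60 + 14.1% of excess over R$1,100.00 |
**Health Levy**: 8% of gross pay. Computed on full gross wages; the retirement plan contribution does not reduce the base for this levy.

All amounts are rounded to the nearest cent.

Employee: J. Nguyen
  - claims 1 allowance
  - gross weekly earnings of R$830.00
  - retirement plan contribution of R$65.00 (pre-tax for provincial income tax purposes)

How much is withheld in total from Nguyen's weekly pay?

Provincial Income Tax: taxable = R$830.00 − R$65.00 − 1×R$121.00 = R$644.00
  4.6% × R$644.00 = R$29.62
Health Levy: 8% × R$830.00 = R$66.40
Total: R$29.62 + R$66.40 = R$96.02

R$96.02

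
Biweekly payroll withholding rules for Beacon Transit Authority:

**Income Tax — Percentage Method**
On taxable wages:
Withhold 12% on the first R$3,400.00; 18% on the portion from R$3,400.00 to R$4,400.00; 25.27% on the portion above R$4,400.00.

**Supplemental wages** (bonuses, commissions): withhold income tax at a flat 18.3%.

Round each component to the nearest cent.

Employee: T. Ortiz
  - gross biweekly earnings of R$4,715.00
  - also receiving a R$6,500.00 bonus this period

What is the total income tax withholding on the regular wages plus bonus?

R$1,857.10

Income Tax: taxable = R$4,715.00
  R$588.00 + 25.27% × (R$4,715.00 − R$4,400.00) = R$588.00 + 25.27% × R$315.00 = R$667.60
Supplemental (18.3% flat on bonus): 18.3% × R$6,500.00 = R$1,189.50
Total income tax: R$667.60 + R$1,189.50 = R$1,857.10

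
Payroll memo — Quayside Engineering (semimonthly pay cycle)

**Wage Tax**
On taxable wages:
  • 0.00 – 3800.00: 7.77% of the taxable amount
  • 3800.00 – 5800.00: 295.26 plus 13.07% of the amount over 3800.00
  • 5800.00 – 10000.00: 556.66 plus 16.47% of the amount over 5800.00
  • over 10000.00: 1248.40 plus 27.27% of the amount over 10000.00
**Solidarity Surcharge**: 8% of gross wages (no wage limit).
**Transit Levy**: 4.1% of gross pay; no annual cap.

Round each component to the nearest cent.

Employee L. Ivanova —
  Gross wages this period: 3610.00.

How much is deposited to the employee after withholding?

Wage Tax: taxable = 3610.00
  7.77% × 3610.00 = 280.50
Solidarity Surcharge: 8% × 3610.00 = 288.80
Transit Levy: 4.1% × 3610.00 = 148.01
Total withheld: 280.50 + 288.80 + 148.01 = 717.31
Net pay: 3610.00 − 717.31 = 2892.69

2892.69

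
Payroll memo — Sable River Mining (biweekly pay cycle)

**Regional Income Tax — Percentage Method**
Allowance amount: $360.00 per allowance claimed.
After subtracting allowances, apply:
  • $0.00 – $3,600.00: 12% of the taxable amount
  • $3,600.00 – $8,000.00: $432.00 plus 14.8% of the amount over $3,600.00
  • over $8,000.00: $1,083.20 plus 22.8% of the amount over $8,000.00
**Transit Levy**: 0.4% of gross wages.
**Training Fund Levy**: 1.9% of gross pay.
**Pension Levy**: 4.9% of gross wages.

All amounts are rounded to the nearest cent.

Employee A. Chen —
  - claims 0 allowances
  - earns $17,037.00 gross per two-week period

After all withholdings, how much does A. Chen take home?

$12,666.70

Regional Income Tax: taxable = $17,037.00
  $1,083.20 + 22.8% × ($17,037.00 − $8,000.00) = $1,083.20 + 22.8% × $9,037.00 = $3,143.64
Transit Levy: 0.4% × $17,037.00 = $68.15
Training Fund Levy: 1.9% × $17,037.00 = $323.70
Pension Levy: 4.9% × $17,037.00 = $834.81
Total withheld: $3,143.64 + $68.15 + $323.70 + $834.81 = $4,370.30
Net pay: $17,037.00 − $4,370.30 = $12,666.70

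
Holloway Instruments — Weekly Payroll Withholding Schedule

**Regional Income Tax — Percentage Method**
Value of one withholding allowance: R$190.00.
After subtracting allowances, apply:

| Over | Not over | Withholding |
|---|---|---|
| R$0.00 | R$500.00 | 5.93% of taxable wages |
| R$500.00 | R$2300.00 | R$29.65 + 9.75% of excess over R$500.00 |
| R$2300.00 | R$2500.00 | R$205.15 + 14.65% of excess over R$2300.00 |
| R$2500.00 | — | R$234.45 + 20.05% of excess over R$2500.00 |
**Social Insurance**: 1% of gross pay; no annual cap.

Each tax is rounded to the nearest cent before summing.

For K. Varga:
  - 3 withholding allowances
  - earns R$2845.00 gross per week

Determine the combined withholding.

Regional Income Tax: taxable = R$2845.00 − 3×R$190.00 = R$2275.00
  R$29.65 + 9.75% × (R$2275.00 − R$500.00) = R$29.65 + 9.75% × R$1775.00 = R$202.71
Social Insurance: 1% × R$2845.00 = R$28.45
Total: R$202.71 + R$28.45 = R$231.16

R$231.16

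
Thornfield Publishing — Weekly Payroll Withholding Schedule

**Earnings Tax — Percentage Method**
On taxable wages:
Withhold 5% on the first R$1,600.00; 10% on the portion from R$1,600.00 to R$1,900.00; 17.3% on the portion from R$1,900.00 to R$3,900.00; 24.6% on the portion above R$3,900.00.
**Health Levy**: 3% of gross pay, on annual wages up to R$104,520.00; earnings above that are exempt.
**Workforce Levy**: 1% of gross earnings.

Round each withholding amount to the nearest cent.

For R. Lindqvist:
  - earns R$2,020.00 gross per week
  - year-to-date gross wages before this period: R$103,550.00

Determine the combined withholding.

Earnings Tax: taxable = R$2,020.00
  R$110.00 + 17.3% × (R$2,020.00 − R$1,900.00) = R$110.00 + 17.3% × R$120.00 = R$130.76
Health Levy: cap R$104,520.00 − YTD R$103,550.00 = R$970.00 subject; 3% × R$970.00 = R$29.10
Workforce Levy: 1% × R$2,020.00 = R$20.20
Total: R$130.76 + R$29.10 + R$20.20 = R$180.06

R$180.06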